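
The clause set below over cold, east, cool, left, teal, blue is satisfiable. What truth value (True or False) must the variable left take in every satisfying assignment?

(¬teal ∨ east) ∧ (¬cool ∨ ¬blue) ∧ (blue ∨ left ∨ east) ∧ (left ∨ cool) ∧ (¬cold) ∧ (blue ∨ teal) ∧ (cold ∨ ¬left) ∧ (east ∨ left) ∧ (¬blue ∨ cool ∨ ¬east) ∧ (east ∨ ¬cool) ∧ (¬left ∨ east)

Suppose left = True.
The clause (¬cold) is unit, so cold = False.
But (cold) is also a unit clause — contradiction.
So every satisfying assignment has left = False.

False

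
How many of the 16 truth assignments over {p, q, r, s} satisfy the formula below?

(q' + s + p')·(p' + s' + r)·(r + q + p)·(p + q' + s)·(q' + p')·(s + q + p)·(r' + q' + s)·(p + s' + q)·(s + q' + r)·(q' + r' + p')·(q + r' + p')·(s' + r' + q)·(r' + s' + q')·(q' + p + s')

1

There are 2^4 = 16 truth assignments over (p, q, r, s).
Check each against the 14 clauses (columns in the order p, q, r, s):
  F F F F  ✗ fails (r + q + p)
  F F F T  ✗ fails (r + q + p)
  F F T F  ✗ fails (s + q + p)
  F F T T  ✗ fails (p + s' + q)
  F T F F  ✗ fails (p + q' + s)
  F T F T  ✗ fails (q' + p + s')
  F T T F  ✗ fails (p + q' + s)
  F T T T  ✗ fails (r' + s' + q')
  T F F F  ✓ satisfies all
  T F F T  ✗ fails (p' + s' + r)
  T F T F  ✗ fails (q + r' + p')
  T F T T  ✗ fails (q + r' + p')
  T T F F  ✗ fails (q' + s + p')
  T T F T  ✗ fails (p' + s' + r)
  T T T F  ✗ fails (q' + s + p')
  T T T T  ✗ fails (q' + p')
1 of the 16 rows is a model.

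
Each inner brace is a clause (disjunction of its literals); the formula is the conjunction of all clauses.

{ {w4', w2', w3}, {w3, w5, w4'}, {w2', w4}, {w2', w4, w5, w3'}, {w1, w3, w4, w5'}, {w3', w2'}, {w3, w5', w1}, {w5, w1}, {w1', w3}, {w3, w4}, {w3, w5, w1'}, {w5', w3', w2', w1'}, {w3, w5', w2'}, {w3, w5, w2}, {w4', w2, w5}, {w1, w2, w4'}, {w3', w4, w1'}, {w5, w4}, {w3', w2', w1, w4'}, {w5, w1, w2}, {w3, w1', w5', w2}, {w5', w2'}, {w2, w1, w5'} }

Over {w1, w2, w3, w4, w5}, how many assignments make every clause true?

There are 2^5 = 32 truth assignments over (w1, w2, w3, w4, w5).
Split on w5. With w5 = 1, the clauses containing w5 are satisfied and w5' drops from the rest; 1 of the 2^4 = 16 assignments to the other variables satisfy what remains.
With w5 = 0, by the same count on the reduced clause set, 0 assignments work.
Total: 1 + 0 = 1.

1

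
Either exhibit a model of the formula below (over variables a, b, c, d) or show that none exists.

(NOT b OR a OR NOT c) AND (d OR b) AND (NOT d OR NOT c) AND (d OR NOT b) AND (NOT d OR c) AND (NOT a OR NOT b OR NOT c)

Branch on d: set d = true.
(NOT c) alone gives c = false.
Now (c) is unsatisfied and unit — conflict.
Backtrack on d: now try d = false.
(b) alone gives b = true.
Now (NOT b) is unsatisfied and unit — conflict.
Both values of d lead to a conflict.

UNSATISFIABLE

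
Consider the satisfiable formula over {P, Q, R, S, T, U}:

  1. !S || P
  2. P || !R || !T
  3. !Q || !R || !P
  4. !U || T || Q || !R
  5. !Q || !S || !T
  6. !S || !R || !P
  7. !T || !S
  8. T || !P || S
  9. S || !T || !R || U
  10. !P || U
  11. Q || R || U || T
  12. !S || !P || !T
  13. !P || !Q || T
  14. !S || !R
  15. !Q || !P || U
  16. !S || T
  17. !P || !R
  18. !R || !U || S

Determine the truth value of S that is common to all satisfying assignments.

Suppose S = true.
From the singleton clause (P), P = true.
From the singleton clause (!R), R = false.
From the singleton clause (!T), T = false.
Now (T) is unsatisfied and unit — conflict.
So every satisfying assignment has S = False.

False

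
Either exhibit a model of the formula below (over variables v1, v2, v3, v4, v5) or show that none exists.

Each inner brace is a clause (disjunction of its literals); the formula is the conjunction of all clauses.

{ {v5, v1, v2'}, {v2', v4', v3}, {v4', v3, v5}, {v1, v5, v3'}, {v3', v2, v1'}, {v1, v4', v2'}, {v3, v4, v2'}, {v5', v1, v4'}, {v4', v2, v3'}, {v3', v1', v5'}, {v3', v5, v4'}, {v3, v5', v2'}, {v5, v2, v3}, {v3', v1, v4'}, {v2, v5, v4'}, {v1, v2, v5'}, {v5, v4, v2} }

Case v5 = 1:
Case v1 = 1:
The clause (v3') is unit, so v3 = 0.
The clause (v2') is unit, so v2 = 0.
No clause remains; v4 is free.

v1: 1,  v2: 0,  v3: 0,  v4: 1,  v5: 1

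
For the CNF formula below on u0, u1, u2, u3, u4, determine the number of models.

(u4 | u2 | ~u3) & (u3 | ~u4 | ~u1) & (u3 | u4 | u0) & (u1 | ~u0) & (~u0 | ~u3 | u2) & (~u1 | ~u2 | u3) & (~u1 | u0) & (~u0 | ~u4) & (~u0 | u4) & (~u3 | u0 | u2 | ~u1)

5

There are 2^5 = 32 truth assignments over (u0, u1, u2, u3, u4).
Split on u0. With u0 = 1, the clauses containing u0 are satisfied and ~u0 drops from the rest; 0 of the 2^4 = 16 assignments to the other variables satisfy what remains.
With u0 = 0, by the same count on the reduced clause set, 5 assignments work.
(One model: u0=F, u1=F, u2=F, u3=F, u4=T.)
Total: 0 + 5 = 5.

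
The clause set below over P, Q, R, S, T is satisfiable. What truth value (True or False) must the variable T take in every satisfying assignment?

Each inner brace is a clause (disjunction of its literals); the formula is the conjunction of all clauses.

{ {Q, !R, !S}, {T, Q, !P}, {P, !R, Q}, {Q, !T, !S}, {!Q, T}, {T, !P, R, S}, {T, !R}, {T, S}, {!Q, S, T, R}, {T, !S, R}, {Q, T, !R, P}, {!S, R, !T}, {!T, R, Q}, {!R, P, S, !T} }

Suppose T = false.
Unit clause (!Q) forces Q = false.
Unit clause (!P) forces P = false.
Unit clause (!R) forces R = false.
Unit clause (S) forces S = true.
But (!S) is also a unit clause — contradiction.
So every satisfying assignment has T = True.

True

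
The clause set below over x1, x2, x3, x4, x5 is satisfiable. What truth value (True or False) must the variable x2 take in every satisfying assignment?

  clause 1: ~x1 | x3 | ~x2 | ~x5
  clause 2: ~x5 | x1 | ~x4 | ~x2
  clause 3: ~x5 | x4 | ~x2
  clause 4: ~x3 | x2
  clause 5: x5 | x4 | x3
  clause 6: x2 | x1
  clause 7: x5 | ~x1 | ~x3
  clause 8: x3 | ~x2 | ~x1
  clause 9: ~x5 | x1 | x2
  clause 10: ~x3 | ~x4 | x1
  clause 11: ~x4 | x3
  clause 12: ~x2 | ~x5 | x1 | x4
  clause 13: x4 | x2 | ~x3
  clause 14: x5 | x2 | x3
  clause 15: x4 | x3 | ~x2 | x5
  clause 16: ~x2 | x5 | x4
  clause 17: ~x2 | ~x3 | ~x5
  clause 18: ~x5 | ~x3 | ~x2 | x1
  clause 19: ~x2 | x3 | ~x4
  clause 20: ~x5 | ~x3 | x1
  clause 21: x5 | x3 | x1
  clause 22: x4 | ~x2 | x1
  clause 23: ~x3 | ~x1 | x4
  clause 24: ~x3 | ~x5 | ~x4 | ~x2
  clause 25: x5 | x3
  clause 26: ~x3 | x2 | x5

False

Suppose x2 = 1.
Suppose x5 = 0.
(x4) alone gives x4 = 1.
(x3) alone gives x3 = 1.
(~x1) alone gives x1 = 0.
Now (x1) is unsatisfied and unit — conflict.
That branch fails; take x5 = 1 instead.
(x4) alone gives x4 = 1.
(x1) alone gives x1 = 1.
(x3) alone gives x3 = 1.
Now (~x3) is unsatisfied and unit — conflict.
Neither x5 = 1 nor x5 = 0 works.
So every satisfying assignment has x2 = False.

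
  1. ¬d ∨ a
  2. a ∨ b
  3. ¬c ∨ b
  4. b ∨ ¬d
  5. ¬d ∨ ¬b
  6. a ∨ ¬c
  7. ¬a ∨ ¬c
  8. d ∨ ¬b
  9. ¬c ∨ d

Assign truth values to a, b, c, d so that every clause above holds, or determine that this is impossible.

Branch on d: set d = False.
From the singleton clause (¬b), b = False.
From the singleton clause (a), a = True.
From the singleton clause (¬c), c = False.
All clauses are satisfied.

a ↦ True,  b ↦ False,  c ↦ False,  d ↦ False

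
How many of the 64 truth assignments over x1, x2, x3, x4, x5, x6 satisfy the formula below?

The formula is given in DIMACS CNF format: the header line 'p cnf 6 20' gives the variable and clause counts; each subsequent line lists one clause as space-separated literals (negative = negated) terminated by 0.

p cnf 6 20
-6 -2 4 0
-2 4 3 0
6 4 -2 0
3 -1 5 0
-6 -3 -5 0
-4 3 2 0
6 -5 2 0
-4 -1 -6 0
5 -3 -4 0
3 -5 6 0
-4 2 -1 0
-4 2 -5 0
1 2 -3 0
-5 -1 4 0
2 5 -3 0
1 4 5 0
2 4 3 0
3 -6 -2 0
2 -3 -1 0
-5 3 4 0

3

There are 2^6 = 64 truth assignments over (x1, x2, x3, x4, x5, x6).
Split on x3. With x3 = True, the clauses containing x3 are satisfied and ¬x3 drops from the rest; 2 of the 2^5 = 32 assignments to the other variables satisfy what remains.
With x3 = False, by the same count on the reduced clause set, 1 assignment works.
(One model: x1=F, x2=T, x3=F, x4=T, x5=F, x6=F.)
Total: 2 + 1 = 3.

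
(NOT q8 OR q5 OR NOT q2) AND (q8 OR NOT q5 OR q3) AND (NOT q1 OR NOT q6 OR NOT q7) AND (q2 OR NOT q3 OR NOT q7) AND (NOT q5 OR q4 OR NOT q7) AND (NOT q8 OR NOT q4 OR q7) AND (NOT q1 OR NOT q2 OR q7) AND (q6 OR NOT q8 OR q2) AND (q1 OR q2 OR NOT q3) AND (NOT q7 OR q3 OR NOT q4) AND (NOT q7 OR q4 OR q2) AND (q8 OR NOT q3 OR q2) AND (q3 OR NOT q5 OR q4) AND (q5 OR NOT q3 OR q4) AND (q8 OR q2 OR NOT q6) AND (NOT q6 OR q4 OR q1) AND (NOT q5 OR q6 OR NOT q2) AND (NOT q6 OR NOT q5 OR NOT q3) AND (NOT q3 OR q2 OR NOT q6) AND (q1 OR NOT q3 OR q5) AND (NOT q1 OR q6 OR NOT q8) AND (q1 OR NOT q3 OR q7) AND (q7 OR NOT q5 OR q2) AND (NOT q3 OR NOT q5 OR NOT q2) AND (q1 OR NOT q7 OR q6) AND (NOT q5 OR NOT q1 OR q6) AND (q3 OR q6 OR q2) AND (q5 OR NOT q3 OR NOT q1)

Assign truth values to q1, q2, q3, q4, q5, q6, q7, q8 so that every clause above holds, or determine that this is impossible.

Case q8 = false:
Case q5 = false:
Case q3 = false:
Case q7 = false:
Case q1 = false:
Case q2 = true:
Case q6 = false:
No clause remains; q4 is free.

q1 ↦ false,  q2 ↦ true,  q3 ↦ false,  q4 ↦ true,  q5 ↦ false,  q6 ↦ false,  q7 ↦ false,  q8 ↦ false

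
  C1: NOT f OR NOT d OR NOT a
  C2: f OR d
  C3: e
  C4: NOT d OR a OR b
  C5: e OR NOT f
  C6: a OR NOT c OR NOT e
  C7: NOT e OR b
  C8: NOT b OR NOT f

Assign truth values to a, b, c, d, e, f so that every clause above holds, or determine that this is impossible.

From the singleton clause (e), e = true.
From the singleton clause (b), b = true.
From the singleton clause (NOT f), f = false.
From the singleton clause (d), d = true.
Try a = false.
From the singleton clause (NOT c), c = false.
This assignment satisfies each clause.

a: false; b: true; c: false; d: true; e: true; f: false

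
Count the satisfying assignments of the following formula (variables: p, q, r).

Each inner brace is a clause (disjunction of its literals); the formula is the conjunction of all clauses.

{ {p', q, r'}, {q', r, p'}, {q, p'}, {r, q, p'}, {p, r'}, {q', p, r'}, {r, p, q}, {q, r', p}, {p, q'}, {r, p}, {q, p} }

There are 2^3 = 8 truth assignments over (p, q, r).
Check each against the 11 clauses (columns in the order p, q, r):
  F F F  ✗ fails (r + p + q)
  F F T  ✗ fails (p + r')
  F T F  ✗ fails (p + q')
  F T T  ✗ fails (p + r')
  T F F  ✗ fails (q + p')
  T F T  ✗ fails (p' + q + r')
  T T F  ✗ fails (q' + r + p')
  T T T  ✓ satisfies all
1 of the 8 rows is a model.

1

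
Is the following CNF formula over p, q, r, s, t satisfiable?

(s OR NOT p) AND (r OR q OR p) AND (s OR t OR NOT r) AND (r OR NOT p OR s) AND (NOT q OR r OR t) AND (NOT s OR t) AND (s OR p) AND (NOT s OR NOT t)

Case s = true:
Unit clause (t) forces t = true.
That conflicts with the unit clause (NOT t).
That branch fails; take s = false instead.
Unit clause (NOT p) forces p = false.
That conflicts with the unit clause (p).
Neither s = true nor s = false works.
No assignment satisfies every clause.

No, unsatisfiable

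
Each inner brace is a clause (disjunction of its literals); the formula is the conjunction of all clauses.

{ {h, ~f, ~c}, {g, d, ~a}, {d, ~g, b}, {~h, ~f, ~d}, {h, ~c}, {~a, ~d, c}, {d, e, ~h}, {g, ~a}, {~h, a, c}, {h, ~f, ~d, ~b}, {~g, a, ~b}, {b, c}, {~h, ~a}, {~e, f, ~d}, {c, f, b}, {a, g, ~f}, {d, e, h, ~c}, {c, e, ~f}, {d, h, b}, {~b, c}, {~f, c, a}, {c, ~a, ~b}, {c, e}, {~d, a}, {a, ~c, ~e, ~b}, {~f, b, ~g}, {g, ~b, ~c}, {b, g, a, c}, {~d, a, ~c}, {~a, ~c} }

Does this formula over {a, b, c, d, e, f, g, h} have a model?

Branch on h: set h = 1.
From the singleton clause (~a), a = 0.
From the singleton clause (c), c = 1.
From the singleton clause (~d), d = 0.
From the singleton clause (e), e = 1.
From the singleton clause (~b), b = 0.
From the singleton clause (~g), g = 0.
From the singleton clause (~f), f = 0.
This assignment satisfies each clause.
A satisfying assignment: a=0; b=0; c=1; d=0; e=1; f=0; g=0; h=1.

Yes, satisfiable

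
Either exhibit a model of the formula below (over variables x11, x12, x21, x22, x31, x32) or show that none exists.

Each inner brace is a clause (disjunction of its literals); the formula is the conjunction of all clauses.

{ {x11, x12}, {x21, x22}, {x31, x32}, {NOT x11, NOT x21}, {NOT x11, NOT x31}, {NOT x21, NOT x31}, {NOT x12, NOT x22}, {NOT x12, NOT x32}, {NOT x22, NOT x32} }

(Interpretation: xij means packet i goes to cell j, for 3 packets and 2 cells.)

UNSATISFIABLE

Suppose x11 = true.
(NOT x21) alone gives x21 = false.
(x22) alone gives x22 = true.
(NOT x31) alone gives x31 = false.
(x32) alone gives x32 = true.
Now (NOT x32) is unsatisfied and unit — conflict.
So x11 must be the other value — set x11 = false.
(x12) alone gives x12 = true.
(NOT x22) alone gives x22 = false.
(x21) alone gives x21 = true.
(NOT x31) alone gives x31 = false.
(x32) alone gives x32 = true.
Now (NOT x32) is unsatisfied and unit — conflict.
Either choice for x11 ends in contradiction.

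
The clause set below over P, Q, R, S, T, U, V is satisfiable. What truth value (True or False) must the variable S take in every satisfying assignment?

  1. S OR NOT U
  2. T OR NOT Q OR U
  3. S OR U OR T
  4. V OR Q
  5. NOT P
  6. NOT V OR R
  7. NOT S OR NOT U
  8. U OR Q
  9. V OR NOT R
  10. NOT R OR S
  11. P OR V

Suppose S = false.
The clause (NOT U) is unit, so U = false.
The clause (T) is unit, so T = true.
The clause (NOT P) is unit, so P = false.
The clause (Q) is unit, so Q = true.
The clause (NOT R) is unit, so R = false.
The clause (NOT V) is unit, so V = false.
Now (V) is unsatisfied and unit — conflict.
So every satisfying assignment has S = True.

True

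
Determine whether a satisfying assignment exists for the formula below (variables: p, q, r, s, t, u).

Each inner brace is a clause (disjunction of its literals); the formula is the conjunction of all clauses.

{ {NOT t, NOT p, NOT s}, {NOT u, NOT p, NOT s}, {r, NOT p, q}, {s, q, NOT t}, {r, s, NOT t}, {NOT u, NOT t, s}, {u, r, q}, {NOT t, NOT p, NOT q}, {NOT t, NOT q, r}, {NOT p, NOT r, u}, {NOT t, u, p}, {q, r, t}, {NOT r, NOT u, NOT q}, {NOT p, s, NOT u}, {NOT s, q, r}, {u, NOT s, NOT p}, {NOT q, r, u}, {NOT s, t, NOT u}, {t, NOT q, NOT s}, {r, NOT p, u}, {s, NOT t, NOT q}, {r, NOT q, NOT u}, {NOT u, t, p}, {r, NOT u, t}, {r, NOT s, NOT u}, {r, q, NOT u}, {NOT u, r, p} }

Try t = true.
Try p = false.
Unit clause (u) forces u = true.
Unit clause (s) forces s = true.
Unit clause (r) forces r = true.
Unit clause (NOT q) forces q = false.
Every clause now holds.
A satisfying assignment: p: false, q: false, r: true, s: true, t: true, u: true.

Satisfiable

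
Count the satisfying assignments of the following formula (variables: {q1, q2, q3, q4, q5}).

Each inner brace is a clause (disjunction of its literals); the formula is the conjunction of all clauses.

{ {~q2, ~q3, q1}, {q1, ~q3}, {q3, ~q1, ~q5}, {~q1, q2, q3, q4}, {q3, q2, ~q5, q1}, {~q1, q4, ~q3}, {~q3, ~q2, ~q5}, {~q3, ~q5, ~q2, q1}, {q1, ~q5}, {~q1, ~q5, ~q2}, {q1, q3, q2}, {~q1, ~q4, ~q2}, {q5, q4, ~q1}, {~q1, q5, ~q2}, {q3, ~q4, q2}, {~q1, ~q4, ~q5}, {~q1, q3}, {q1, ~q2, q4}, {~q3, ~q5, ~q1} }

There are 2^5 = 32 truth assignments over (q1, q2, q3, q4, q5).
Split on q2. With q2 = 1, the clauses containing q2 are satisfied and ~q2 drops from the rest; 1 of the 2^4 = 16 assignments to the other variables satisfy what remains.
With q2 = 0, by the same count on the reduced clause set, 1 assignment works.
(One model: q1=F, q2=T, q3=F, q4=T, q5=F.)
Total: 1 + 1 = 2.

2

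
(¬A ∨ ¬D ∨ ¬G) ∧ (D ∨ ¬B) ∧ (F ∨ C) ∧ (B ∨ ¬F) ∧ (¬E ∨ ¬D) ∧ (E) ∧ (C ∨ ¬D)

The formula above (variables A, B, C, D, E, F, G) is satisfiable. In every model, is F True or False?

Suppose F = True.
Unit clause (B) forces B = True.
Unit clause (D) forces D = True.
Unit clause (¬E) forces E = False.
Now (E) is unsatisfied and unit — conflict.
So every satisfying assignment has F = False.

False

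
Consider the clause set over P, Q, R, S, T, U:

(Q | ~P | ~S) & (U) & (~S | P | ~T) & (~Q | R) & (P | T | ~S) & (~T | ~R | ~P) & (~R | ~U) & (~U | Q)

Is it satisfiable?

(U) alone gives U = 1.
(~R) alone gives R = 0.
(~Q) alone gives Q = 0.
Now (Q) is unsatisfied and unit — conflict.
No assignment satisfies every clause.

No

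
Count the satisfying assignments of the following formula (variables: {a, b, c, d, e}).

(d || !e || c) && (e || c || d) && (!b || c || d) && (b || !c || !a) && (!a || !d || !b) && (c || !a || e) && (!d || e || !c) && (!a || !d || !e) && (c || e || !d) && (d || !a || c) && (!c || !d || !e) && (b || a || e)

There are 2^5 = 32 truth assignments over (a, b, c, d, e).
Split on d. With d = true, the clauses containing d are satisfied and !d drops from the rest; 2 of the 2^4 = 16 assignments to the other variables satisfy what remains.
With d = false, by the same count on the reduced clause set, 5 assignments work.
Total: 2 + 5 = 7.

7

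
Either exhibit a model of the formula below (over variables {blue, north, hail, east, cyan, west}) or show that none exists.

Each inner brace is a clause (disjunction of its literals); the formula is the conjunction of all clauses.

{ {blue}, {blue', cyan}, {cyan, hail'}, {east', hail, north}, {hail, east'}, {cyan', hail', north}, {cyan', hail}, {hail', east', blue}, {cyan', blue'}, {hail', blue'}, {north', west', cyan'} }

(blue) alone gives blue = 1.
(cyan) alone gives cyan = 1.
Now (cyan') is unsatisfied and unit — conflict.

UNSATISFIABLE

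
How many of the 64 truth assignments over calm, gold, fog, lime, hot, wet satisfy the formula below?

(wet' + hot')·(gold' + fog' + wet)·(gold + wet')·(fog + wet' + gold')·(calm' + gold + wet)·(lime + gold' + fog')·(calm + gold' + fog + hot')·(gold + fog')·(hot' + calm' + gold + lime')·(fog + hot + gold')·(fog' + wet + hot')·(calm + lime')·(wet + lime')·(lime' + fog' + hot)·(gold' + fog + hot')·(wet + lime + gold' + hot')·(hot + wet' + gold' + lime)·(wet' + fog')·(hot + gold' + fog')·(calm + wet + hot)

There are 2^6 = 64 truth assignments over (calm, gold, fog, lime, hot, wet).
Split on fog. With fog = 1, the clauses containing fog are satisfied and fog' drops from the rest; 0 of the 2^5 = 32 assignments to the other variables satisfy what remains.
With fog = 0, by the same count on the reduced clause set, 1 assignment works.
(One model: calm=F, gold=F, fog=F, lime=F, hot=T, wet=F.)
Total: 0 + 1 = 1.

1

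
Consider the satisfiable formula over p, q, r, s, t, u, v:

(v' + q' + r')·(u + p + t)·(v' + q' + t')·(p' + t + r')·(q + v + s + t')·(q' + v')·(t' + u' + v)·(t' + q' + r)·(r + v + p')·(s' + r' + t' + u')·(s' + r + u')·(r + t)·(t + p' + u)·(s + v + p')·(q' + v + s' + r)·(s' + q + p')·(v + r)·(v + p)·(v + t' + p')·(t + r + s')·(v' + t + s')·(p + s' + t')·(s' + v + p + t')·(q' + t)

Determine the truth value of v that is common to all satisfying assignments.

Suppose v = 0.
From the singleton clause (r), r = 1.
From the singleton clause (p), p = 1.
From the singleton clause (t), t = 1.
That conflicts with the unit clause (t').
So every satisfying assignment has v = True.

True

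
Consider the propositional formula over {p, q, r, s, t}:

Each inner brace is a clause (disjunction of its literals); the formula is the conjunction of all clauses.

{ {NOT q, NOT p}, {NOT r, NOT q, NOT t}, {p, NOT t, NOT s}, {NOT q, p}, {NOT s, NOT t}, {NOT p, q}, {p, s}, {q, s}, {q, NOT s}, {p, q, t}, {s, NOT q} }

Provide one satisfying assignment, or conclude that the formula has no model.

UNSATISFIABLE

Try q = false.
The clause (NOT p) is unit, so p = false.
The clause (s) is unit, so s = true.
That conflicts with the unit clause (NOT s).
That branch fails; take q = true instead.
The clause (NOT p) is unit, so p = false.
That conflicts with the unit clause (p).
Both values of q lead to a conflict.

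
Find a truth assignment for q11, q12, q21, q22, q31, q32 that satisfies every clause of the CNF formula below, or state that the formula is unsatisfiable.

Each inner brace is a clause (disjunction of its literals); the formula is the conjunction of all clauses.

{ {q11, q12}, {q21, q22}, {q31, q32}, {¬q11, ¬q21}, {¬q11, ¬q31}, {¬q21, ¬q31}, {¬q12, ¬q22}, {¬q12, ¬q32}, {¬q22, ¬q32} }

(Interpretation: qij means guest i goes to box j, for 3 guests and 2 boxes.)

UNSATISFIABLE

Branch on q11: set q11 = True.
From the singleton clause (¬q21), q21 = False.
From the singleton clause (q22), q22 = True.
From the singleton clause (¬q31), q31 = False.
From the singleton clause (q32), q32 = True.
Now (¬q32) is unsatisfied and unit — conflict.
Undo q11 and try q11 = False.
From the singleton clause (q12), q12 = True.
From the singleton clause (¬q22), q22 = False.
From the singleton clause (q21), q21 = True.
From the singleton clause (¬q31), q31 = False.
From the singleton clause (q32), q32 = True.
Now (¬q32) is unsatisfied and unit — conflict.
Either choice for q11 ends in contradiction.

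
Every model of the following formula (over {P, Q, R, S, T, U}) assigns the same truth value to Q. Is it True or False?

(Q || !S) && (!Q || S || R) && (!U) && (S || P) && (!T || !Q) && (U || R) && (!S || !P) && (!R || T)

False

Suppose Q = true.
The clause (!U) is unit, so U = false.
The clause (!T) is unit, so T = false.
The clause (R) is unit, so R = true.
Now (!R) is unsatisfied and unit — conflict.
So every satisfying assignment has Q = False.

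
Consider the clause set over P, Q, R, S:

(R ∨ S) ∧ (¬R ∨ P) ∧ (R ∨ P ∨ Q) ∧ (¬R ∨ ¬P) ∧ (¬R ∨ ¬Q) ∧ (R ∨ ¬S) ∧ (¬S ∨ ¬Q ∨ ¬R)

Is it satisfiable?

Branch on R: set R = True.
Unit clause (P) forces P = True.
That conflicts with the unit clause (¬P).
That branch fails; take R = False instead.
Unit clause (S) forces S = True.
That conflicts with the unit clause (¬S).
Both values of R lead to a conflict.
No assignment satisfies every clause.

No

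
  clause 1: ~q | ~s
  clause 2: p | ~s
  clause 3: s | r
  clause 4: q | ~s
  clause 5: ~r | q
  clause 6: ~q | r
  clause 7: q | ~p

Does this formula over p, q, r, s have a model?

Suppose q = 1.
Unit clause (~s) forces s = 0.
Unit clause (r) forces r = 1.
No clause remains; p is free.
A satisfying assignment: p: 1,  q: 1,  r: 1,  s: 0.

Satisfiable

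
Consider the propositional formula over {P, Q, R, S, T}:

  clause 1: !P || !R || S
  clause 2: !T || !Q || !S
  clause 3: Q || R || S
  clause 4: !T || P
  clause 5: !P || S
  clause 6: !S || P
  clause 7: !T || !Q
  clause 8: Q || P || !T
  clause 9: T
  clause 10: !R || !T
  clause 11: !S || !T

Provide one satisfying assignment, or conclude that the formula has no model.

From the singleton clause (T), T = true.
From the singleton clause (P), P = true.
From the singleton clause (S), S = true.
That conflicts with the unit clause (!S).

UNSATISFIABLE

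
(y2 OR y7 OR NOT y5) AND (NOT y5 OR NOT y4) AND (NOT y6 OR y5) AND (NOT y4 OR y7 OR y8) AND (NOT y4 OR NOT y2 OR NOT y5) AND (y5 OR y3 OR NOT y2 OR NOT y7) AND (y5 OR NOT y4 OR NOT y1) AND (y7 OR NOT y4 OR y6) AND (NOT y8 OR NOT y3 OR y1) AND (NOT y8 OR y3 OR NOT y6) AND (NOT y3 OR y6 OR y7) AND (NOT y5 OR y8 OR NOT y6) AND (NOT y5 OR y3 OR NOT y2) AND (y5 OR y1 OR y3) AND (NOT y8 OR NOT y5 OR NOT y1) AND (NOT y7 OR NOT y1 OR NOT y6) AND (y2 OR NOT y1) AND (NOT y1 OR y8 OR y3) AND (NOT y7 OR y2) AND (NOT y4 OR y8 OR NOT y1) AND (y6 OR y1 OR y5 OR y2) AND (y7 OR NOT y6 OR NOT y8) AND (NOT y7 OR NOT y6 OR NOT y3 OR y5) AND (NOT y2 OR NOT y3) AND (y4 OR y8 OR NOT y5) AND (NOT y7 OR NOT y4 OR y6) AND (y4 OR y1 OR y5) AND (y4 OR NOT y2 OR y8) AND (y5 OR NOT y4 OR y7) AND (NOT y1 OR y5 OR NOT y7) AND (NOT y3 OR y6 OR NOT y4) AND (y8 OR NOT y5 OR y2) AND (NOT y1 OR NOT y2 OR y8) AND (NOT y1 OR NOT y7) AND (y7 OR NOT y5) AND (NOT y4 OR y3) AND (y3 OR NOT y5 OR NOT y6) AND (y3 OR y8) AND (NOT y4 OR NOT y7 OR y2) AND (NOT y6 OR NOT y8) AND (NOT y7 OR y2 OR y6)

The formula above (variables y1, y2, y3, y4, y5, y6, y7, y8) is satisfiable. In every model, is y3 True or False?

Suppose y3 = true.
(NOT y2) alone gives y2 = false.
(NOT y1) alone gives y1 = false.
(NOT y8) alone gives y8 = false.
(NOT y7) alone gives y7 = false.
(NOT y5) alone gives y5 = false.
(NOT y6) alone gives y6 = false.
That conflicts with the unit clause (y6).
So every satisfying assignment has y3 = False.

False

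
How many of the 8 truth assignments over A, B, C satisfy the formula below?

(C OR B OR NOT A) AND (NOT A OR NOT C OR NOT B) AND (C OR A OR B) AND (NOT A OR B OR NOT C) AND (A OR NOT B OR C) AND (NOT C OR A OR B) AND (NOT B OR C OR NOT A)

1

There are 2^3 = 8 truth assignments over (A, B, C).
Split on A. With A = true, the clauses containing A are satisfied and NOT A drops from the rest; 0 of the 2^2 = 4 assignments to the other variables satisfy what remains.
With A = false, by the same count on the reduced clause set, 1 assignment works.
Total: 0 + 1 = 1.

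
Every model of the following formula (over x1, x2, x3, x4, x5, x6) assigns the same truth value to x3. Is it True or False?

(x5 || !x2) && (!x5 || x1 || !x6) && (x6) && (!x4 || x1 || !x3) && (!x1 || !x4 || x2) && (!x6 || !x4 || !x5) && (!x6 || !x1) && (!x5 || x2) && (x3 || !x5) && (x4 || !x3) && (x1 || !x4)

Suppose x3 = true.
Unit clause (x6) forces x6 = true.
Unit clause (!x1) forces x1 = false.
Unit clause (!x5) forces x5 = false.
Unit clause (!x2) forces x2 = false.
Unit clause (!x4) forces x4 = false.
But (x4) is also a unit clause — contradiction.
So every satisfying assignment has x3 = False.

False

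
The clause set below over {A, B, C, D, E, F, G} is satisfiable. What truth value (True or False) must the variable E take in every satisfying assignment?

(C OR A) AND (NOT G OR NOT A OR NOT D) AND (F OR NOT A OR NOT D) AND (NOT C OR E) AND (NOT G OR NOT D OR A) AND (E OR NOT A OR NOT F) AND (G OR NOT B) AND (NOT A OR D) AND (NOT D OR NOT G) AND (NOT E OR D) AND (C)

Suppose E = false.
From the singleton clause (NOT C), C = false.
But (C) is also a unit clause — contradiction.
So every satisfying assignment has E = True.

True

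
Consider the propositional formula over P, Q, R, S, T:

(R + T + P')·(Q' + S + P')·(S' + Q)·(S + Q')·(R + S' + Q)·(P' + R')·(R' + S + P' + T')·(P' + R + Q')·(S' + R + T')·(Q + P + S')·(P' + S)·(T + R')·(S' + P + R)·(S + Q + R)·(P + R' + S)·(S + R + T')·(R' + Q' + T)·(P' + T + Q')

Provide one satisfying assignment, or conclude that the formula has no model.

Branch on S: set S = 1.
From the singleton clause (Q), Q = 1.
Branch on P: set P = 0.
From the singleton clause (R), R = 1.
From the singleton clause (T), T = 1.
All clauses are satisfied.

P=0,  Q=1,  R=1,  S=1,  T=1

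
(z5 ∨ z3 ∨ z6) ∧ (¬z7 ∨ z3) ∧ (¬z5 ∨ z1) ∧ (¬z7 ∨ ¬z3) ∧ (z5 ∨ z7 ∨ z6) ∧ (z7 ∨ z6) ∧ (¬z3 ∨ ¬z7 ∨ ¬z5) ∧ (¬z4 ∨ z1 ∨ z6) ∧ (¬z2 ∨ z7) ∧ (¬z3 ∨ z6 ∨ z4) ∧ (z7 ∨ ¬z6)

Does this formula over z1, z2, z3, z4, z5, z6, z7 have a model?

Try z7 = False.
Unit clause (z6) forces z6 = True.
That conflicts with the unit clause (¬z6).
That branch fails; take z7 = True instead.
Unit clause (z3) forces z3 = True.
That conflicts with the unit clause (¬z3).
Neither z7 = True nor z7 = False works.
No assignment satisfies every clause.

No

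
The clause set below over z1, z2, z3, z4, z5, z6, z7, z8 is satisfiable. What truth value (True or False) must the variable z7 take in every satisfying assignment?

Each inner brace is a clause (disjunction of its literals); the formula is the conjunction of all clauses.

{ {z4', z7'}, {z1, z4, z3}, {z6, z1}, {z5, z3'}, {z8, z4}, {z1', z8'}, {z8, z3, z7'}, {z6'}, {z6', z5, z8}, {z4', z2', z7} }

False

Suppose z7 = 1.
The clause (z4') is unit, so z4 = 0.
The clause (z8) is unit, so z8 = 1.
The clause (z1') is unit, so z1 = 0.
The clause (z3) is unit, so z3 = 1.
The clause (z6) is unit, so z6 = 1.
But (z6') is also a unit clause — contradiction.
So every satisfying assignment has z7 = False.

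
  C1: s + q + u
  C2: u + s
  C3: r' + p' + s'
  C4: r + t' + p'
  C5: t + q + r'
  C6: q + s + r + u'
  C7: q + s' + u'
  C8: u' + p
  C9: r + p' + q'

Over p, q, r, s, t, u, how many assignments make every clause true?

There are 2^6 = 64 truth assignments over (p, q, r, s, t, u).
Split on t. With t = 1, the clauses containing t are satisfied and t' drops from the rest; 6 of the 2^5 = 32 assignments to the other variables satisfy what remains.
With t = 0, by the same count on the reduced clause set, 5 assignments work.
Total: 6 + 5 = 11.

11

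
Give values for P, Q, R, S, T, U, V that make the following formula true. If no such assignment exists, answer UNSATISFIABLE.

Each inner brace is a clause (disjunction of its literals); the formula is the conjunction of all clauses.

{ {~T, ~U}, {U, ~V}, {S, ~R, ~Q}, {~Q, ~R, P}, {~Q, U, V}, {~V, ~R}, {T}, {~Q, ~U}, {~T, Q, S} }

(T) alone gives T = 1.
(~U) alone gives U = 0.
(~V) alone gives V = 0.
(~Q) alone gives Q = 0.
(S) alone gives S = 1.
No clause remains; P, R are free.

P=0; Q=0; R=0; S=1; T=1; U=0; V=0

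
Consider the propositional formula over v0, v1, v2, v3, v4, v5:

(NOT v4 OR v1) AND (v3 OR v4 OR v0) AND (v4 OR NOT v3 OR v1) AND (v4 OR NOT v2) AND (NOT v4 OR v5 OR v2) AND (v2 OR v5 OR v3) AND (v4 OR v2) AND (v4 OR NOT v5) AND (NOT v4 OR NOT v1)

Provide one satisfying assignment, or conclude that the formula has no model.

UNSATISFIABLE

Try v4 = false.
Unit clause (NOT v2) forces v2 = false.
But (v2) is also a unit clause — contradiction.
That branch fails; take v4 = true instead.
Unit clause (v1) forces v1 = true.
But (NOT v1) is also a unit clause — contradiction.
Both values of v4 lead to a conflict.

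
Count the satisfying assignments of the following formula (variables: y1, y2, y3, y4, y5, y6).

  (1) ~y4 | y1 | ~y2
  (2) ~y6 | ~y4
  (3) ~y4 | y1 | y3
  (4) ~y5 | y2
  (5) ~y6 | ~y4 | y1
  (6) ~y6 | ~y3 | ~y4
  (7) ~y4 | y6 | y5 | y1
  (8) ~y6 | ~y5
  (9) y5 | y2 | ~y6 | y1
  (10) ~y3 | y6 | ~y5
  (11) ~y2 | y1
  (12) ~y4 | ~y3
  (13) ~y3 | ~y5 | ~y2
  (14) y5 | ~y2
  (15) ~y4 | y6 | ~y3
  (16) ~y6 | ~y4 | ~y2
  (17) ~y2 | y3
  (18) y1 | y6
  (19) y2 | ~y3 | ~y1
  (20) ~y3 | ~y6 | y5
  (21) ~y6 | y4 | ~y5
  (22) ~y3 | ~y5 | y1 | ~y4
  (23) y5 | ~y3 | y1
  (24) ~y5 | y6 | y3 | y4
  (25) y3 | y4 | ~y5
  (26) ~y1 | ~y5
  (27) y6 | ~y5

3

There are 2^6 = 64 truth assignments over (y1, y2, y3, y4, y5, y6).
Split on y2. With y2 = 1, the clauses containing y2 are satisfied and ~y2 drops from the rest; 0 of the 2^5 = 32 assignments to the other variables satisfy what remains.
With y2 = 0, by the same count on the reduced clause set, 3 assignments work.
(One model: y1=T, y2=F, y3=F, y4=F, y5=F, y6=F.)
Total: 0 + 3 = 3.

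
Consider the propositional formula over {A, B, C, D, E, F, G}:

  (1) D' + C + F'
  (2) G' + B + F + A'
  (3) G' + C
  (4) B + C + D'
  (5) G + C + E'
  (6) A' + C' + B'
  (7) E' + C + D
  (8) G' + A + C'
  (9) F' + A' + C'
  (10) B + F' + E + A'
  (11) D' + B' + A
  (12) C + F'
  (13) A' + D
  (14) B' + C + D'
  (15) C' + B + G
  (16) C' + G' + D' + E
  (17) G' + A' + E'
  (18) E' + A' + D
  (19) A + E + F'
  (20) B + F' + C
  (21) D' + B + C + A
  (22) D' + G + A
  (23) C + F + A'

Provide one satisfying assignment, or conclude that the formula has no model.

Case G = 0:
Case C = 1:
(B) alone gives B = 1.
(A') alone gives A = 0.
(D') alone gives D = 0.
Case E = 1:
Every clause is now satisfied; F is unconstrained.

A: 0; B: 1; C: 1; D: 0; E: 1; F: 0; G: 0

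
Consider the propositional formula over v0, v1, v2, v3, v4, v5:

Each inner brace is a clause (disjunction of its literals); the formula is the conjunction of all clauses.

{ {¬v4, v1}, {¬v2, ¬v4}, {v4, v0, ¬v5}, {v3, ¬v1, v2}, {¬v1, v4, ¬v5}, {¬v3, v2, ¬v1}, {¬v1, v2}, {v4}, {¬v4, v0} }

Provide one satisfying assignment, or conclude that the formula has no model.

UNSATISFIABLE

The clause (v4) is unit, so v4 = True.
The clause (v1) is unit, so v1 = True.
The clause (¬v2) is unit, so v2 = False.
That conflicts with the unit clause (v2).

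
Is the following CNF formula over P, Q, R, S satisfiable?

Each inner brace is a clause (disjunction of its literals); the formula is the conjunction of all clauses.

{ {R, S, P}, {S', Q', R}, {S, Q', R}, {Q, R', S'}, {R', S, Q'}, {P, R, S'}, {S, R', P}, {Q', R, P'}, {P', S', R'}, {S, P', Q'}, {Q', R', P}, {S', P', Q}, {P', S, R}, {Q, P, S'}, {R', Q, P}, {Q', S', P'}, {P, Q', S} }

Satisfiable

Suppose R = 1.
Suppose Q = 0.
Unit clause (S') forces S = 0.
Unit clause (P) forces P = 1.
This assignment satisfies each clause.
A satisfying assignment: P=1,  Q=0,  R=1,  S=0.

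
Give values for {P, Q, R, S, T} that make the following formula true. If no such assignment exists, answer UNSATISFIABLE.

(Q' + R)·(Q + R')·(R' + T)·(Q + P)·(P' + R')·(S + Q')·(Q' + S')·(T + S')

P: 1,  Q: 0,  R: 0,  S: 1,  T: 1

Branch on Q: set Q = 0.
From the singleton clause (R'), R = 0.
From the singleton clause (P), P = 1.
Branch on T: set T = 1.
Every clause is now satisfied; S is unconstrained.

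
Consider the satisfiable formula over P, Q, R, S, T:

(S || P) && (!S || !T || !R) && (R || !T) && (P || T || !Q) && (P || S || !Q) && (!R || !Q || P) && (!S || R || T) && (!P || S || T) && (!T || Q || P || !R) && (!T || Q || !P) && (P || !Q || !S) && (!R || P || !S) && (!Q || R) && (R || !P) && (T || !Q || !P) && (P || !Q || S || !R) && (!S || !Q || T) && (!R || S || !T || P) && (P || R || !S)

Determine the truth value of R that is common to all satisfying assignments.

True

Suppose R = false.
The clause (!T) is unit, so T = false.
The clause (!S) is unit, so S = false.
The clause (P) is unit, so P = true.
That conflicts with the unit clause (!P).
So every satisfying assignment has R = True.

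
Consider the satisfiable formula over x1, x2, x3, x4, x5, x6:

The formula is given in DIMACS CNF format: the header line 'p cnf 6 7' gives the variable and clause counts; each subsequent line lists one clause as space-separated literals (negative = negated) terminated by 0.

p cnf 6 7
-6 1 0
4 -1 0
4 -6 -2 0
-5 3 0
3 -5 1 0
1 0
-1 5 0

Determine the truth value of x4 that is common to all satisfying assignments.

Suppose x4 = False.
Unit clause (¬x1) forces x1 = False.
But (x1) is also a unit clause — contradiction.
So every satisfying assignment has x4 = True.

True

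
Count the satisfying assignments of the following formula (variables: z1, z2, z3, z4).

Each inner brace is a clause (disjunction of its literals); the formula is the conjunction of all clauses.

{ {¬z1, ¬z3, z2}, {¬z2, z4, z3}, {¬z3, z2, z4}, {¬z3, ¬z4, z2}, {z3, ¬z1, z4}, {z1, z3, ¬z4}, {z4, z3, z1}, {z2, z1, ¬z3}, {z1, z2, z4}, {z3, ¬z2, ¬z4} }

5

There are 2^4 = 16 truth assignments over (z1, z2, z3, z4).
Split on z4. With z4 = True, the clauses containing z4 are satisfied and ¬z4 drops from the rest; 3 of the 2^3 = 8 assignments to the other variables satisfy what remains.
With z4 = False, by the same count on the reduced clause set, 2 assignments work.
(One model: z1=F, z2=T, z3=T, z4=F.)
Total: 3 + 2 = 5.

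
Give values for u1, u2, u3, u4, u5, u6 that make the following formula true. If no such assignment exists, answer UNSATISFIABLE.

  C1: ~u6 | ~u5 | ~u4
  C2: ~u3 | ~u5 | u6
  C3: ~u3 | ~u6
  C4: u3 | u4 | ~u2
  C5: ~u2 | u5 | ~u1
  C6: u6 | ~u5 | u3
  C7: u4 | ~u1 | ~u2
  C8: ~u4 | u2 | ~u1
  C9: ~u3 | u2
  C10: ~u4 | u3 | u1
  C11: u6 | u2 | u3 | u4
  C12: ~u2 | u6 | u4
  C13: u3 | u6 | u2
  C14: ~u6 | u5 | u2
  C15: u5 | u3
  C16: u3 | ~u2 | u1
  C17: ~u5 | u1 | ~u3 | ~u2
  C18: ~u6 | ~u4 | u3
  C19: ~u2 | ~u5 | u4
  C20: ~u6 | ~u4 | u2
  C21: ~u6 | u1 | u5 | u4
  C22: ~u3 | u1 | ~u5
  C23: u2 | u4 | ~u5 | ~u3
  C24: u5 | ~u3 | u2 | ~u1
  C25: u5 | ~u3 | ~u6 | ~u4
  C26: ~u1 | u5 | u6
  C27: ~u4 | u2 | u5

u1: 1; u2: 0; u3: 0; u4: 0; u5: 1; u6: 1

Suppose u3 = 0.
From the singleton clause (u5), u5 = 1.
From the singleton clause (u6), u6 = 1.
From the singleton clause (~u4), u4 = 0.
From the singleton clause (~u2), u2 = 0.
All clauses hold; u1 can take either value.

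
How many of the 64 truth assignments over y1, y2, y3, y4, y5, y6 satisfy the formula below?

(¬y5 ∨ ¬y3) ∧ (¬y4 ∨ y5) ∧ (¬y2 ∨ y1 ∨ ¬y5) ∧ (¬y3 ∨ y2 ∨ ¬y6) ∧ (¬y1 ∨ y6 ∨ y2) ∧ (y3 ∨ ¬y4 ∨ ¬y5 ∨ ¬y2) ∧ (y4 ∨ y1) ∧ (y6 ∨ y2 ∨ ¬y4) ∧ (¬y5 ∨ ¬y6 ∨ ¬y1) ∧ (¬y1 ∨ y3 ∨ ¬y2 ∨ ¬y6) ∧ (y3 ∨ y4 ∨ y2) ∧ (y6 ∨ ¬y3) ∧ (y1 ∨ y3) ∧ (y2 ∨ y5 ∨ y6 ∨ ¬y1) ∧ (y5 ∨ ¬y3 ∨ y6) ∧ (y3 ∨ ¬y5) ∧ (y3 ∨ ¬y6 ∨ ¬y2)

2

There are 2^6 = 64 truth assignments over (y1, y2, y3, y4, y5, y6).
Split on y1. With y1 = True, the clauses containing y1 are satisfied and ¬y1 drops from the rest; 2 of the 2^5 = 32 assignments to the other variables satisfy what remains.
With y1 = False, by the same count on the reduced clause set, 0 assignments work.
(One model: y1=T, y2=T, y3=F, y4=F, y5=F, y6=F.)
Total: 2 + 0 = 2.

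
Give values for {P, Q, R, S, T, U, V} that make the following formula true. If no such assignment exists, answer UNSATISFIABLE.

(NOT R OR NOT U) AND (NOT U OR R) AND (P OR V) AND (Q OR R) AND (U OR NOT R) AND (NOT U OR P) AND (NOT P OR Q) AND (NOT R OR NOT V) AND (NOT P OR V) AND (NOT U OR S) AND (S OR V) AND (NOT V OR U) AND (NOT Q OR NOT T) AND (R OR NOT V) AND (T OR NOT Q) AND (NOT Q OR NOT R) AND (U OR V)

UNSATISFIABLE

Suppose R = false.
Unit clause (NOT U) forces U = false.
Unit clause (Q) forces Q = true.
Unit clause (NOT V) forces V = false.
But (V) is also a unit clause — contradiction.
Backtrack on R: now try R = true.
Unit clause (NOT U) forces U = false.
But (U) is also a unit clause — contradiction.
Both values of R lead to a conflict.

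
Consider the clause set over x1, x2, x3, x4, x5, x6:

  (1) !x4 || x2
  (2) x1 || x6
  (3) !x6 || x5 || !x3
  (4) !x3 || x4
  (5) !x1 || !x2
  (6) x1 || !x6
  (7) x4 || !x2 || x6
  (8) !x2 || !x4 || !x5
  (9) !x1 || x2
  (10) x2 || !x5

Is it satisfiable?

Unsatisfiable

Try x4 = false.
(!x3) alone gives x3 = false.
Try x1 = true.
(!x2) alone gives x2 = false.
That conflicts with the unit clause (x2).
So x1 must be the other value — set x1 = false.
(x6) alone gives x6 = true.
That conflicts with the unit clause (!x6).
Neither x1 = true nor x1 = false works.
So x4 must be the other value — set x4 = true.
(x2) alone gives x2 = true.
(!x1) alone gives x1 = false.
(x6) alone gives x6 = true.
That conflicts with the unit clause (!x6).
Neither x4 = true nor x4 = false works.
No assignment satisfies every clause.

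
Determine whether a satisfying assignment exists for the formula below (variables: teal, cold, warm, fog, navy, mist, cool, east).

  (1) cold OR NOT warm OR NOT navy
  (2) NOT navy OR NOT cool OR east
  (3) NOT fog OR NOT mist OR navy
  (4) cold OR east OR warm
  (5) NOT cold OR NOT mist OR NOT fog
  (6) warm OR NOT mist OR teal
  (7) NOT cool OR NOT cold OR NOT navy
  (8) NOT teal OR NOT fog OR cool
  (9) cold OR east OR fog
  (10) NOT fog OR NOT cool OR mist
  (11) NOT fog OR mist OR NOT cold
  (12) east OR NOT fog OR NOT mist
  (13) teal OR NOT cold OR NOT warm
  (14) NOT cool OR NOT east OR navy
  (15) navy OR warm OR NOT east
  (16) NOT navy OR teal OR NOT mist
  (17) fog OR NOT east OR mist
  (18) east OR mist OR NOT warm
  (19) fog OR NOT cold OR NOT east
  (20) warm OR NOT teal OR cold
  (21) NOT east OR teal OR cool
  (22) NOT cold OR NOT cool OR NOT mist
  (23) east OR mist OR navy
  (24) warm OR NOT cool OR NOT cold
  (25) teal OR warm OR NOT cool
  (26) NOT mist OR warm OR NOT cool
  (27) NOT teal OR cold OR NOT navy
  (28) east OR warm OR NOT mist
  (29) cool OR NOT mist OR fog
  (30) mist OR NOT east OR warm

Case cold = true:
Case mist = false:
From the singleton clause (NOT fog), fog = false.
From the singleton clause (NOT east), east = false.
From the singleton clause (NOT warm), warm = false.
From the singleton clause (navy), navy = true.
From the singleton clause (NOT cool), cool = false.
Every clause is now satisfied; teal is unconstrained.
A satisfying assignment: teal: false; cold: true; warm: false; fog: false; navy: true; mist: false; cool: false; east: false.

Yes, satisfiable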